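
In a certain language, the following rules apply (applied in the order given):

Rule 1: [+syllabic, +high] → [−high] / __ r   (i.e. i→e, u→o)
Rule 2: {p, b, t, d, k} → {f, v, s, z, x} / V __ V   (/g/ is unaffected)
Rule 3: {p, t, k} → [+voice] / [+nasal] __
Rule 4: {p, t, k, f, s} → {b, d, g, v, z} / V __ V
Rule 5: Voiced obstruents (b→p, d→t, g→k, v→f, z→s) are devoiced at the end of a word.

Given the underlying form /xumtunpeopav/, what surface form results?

xumdunbeovaf

Rule 1 (pre-rhotic lowering): no segment meets the environment; /xumtunpeopav/ is unchanged.
Rule 2 (intervocalic spirantization): /p/ is a stop between vowels /o/ and /a/, so it spirantizes to the fricative [f]. /xumtunpeopav/ → xumtunpeofav.
Rule 3 (post-nasal voicing): /t/ is a voiceless stop immediately after the nasal /m/, so it voices to [d]. /p/ is a voiceless stop immediately after the nasal /n/, so it voices to [b]. /xumtunpeofav/ → xumdunbeofav.
Rule 4 (intervocalic voicing): /f/ is a voiceless obstruent between vowels /o/ and /a/, so it voices to [v]. /xumdunbeofav/ → xumdunbeovav.
Rule 5 (final devoicing): /v/ is a voiced obstruent in word-final position, so it devoices to [f]. /xumdunbeovav/ → xumdunbeovaf.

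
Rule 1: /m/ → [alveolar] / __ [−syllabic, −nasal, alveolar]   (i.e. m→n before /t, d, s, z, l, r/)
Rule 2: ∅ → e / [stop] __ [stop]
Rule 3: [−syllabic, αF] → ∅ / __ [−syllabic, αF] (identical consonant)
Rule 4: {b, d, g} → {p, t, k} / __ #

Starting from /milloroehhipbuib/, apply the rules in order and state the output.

Rule 1 (nasal place assimilation): no segment meets the environment; /milloroehhipbuib/ is unchanged.
Rule 2 (stop-cluster e-epenthesis): /p/ and /b/ form a stop–stop cluster, so [e] is inserted between them. /milloroehhipbuib/ → milloroehhipebuib.
Rule 3 (degemination): /ll/ is a geminate; the first /l/ deletes. /hh/ is a geminate; the first /h/ deletes. /milloroehhipebuib/ → miloroehipebuib.
Rule 4 (final devoicing): /b/ is a voiced stop in word-final position, so it devoices to [p]. /miloroehipebuib/ → miloroehipebuip.

miloroehipebuip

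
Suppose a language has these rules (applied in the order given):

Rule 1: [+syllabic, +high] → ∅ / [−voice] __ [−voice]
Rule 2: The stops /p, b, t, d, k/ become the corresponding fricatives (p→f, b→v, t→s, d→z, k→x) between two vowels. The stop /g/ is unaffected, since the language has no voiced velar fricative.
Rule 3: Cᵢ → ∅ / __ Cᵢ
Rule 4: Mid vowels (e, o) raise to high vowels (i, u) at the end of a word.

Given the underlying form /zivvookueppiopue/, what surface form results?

Rule 1 (high vowel syncope): no segment meets the environment; /zivvookueppiopue/ is unchanged.
Rule 2 (intervocalic spirantization): /k/ is a stop between vowels /o/ and /u/, so it spirantizes to the fricative [x]. /p/ is a stop between vowels /o/ and /u/, so it spirantizes to the fricative [f]. /zivvookueppiopue/ → zivvooxueppiofue.
Rule 3 (degemination): /vv/ is a geminate; the first /v/ deletes. /pp/ is a geminate; the first /p/ deletes. /zivvooxueppiofue/ → zivooxuepiofue.
Rule 4 (final vowel raising): /e/ is a mid vowel in word-final position, so it raises to [i]. /zivooxuepiofue/ → zivooxuepiofui.

zivooxuepiofui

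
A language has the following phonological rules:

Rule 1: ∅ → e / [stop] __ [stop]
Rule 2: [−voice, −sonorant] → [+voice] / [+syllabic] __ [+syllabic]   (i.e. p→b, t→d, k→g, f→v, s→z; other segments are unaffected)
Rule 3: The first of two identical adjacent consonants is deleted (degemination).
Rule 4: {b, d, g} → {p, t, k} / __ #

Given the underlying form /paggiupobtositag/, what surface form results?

pagegiubobedozidak

Rule 1 (stop-cluster e-epenthesis): /g/ and /g/ form a stop–stop cluster, so [e] is inserted between them. /b/ and /t/ form a stop–stop cluster, so [e] is inserted between them. /paggiupobtositag/ → pagegiupobetositag.
Rule 2 (intervocalic voicing): /p/ is a voiceless obstruent between vowels /u/ and /o/, so it voices to [b]. /t/ is a voiceless obstruent between vowels /e/ and /o/, so it voices to [d]. /s/ is a voiceless obstruent between vowels /o/ and /i/, so it voices to [z]. /t/ is a voiceless obstruent between vowels /i/ and /a/, so it voices to [d]. /pagegiupobetositag/ → pagegiubobedozidag.
Rule 3 (degemination): no segment meets the environment; /pagegiubobedozidag/ is unchanged.
Rule 4 (final devoicing): /g/ is a voiced stop in word-final position, so it devoices to [k]. /pagegiubobedozidag/ → pagegiubobedozidak.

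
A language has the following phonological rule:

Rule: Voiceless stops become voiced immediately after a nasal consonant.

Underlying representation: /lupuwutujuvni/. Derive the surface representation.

No segment of /lupuwutujuvni/ meets the structural description of the rule, so the form surfaces unchanged.

lupuwutujuvni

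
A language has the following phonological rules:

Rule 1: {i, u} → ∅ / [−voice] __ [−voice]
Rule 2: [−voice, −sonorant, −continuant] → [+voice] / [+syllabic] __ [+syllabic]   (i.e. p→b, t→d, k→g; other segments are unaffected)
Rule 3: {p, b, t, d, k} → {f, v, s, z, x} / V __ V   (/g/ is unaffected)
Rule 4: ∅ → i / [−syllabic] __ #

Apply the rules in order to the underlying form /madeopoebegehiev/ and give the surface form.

Rule 1 (high vowel syncope): no segment meets the environment; /madeopoebegehiev/ is unchanged.
Rule 2 (intervocalic voicing): /p/ is a voiceless stop between vowels /o/ and /o/, so it voices to [b]. /madeopoebegehiev/ → madeoboebegehiev.
Rule 3 (intervocalic spirantization): /d/ is a stop between vowels /a/ and /e/, so it spirantizes to the fricative [z]. /b/ is a stop between vowels /o/ and /o/, so it spirantizes to the fricative [v]. /b/ is a stop between vowels /e/ and /e/, so it spirantizes to the fricative [v]. /madeoboebegehiev/ → mazeovoevegehiev.
Rule 4 (final i-epenthesis): the form ends in the consonant /v/, so [i] is inserted word-finally. /mazeovoevegehiev/ → mazeovoevegehievi.

mazeovoevegehievi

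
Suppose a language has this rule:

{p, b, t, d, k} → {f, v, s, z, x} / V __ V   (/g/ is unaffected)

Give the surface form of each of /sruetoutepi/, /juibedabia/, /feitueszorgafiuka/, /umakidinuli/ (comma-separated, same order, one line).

sruesousefi, juivezavia, feisueszorgafiuxa, umaxizinuli

/sruetoutepi/: /t/ is a stop between vowels /e/ and /o/, so it spirantizes to the fricative [s]. /t/ is a stop between vowels /u/ and /e/, so it spirantizes to the fricative [s]. /p/ is a stop between vowels /e/ and /i/, so it spirantizes to the fricative [f]. → [sruesousefi].
/juibedabia/: /b/ is a stop between vowels /i/ and /e/, so it spirantizes to the fricative [v]. /d/ is a stop between vowels /e/ and /a/, so it spirantizes to the fricative [z]. /b/ is a stop between vowels /a/ and /i/, so it spirantizes to the fricative [v]. → [juivezavia].
/feitueszorgafiuka/: /t/ is a stop between vowels /i/ and /u/, so it spirantizes to the fricative [s]. /k/ is a stop between vowels /u/ and /a/, so it spirantizes to the fricative [x]. → [feisueszorgafiuxa].
/umakidinuli/: /k/ is a stop between vowels /a/ and /i/, so it spirantizes to the fricative [x]. /d/ is a stop between vowels /i/ and /i/, so it spirantizes to the fricative [z]. → [umaxizinuli].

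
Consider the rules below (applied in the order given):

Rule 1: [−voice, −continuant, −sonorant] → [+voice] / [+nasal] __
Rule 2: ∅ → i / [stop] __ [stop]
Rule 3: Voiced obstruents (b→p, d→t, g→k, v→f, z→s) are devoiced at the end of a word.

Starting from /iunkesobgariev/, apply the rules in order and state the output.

iungesobigarief

Rule 1 (post-nasal voicing): /k/ is a voiceless stop immediately after the nasal /n/, so it voices to [g]. /iunkesobgariev/ → iungesobgariev.
Rule 2 (stop-cluster i-epenthesis): /b/ and /g/ form a stop–stop cluster, so [i] is inserted between them. /iungesobgariev/ → iungesobigariev.
Rule 3 (final devoicing): /v/ is a voiced obstruent in word-final position, so it devoices to [f]. /iungesobigariev/ → iungesobigarief.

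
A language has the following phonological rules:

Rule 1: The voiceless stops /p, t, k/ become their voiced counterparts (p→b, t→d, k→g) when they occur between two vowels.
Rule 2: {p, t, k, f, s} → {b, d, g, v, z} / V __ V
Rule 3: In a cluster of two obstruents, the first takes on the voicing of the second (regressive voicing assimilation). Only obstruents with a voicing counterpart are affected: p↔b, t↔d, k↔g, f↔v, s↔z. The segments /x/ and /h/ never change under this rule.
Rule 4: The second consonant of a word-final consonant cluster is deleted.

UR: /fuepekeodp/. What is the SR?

Rule 1 (intervocalic voicing): /p/ is a voiceless stop between vowels /e/ and /e/, so it voices to [b]. /k/ is a voiceless stop between vowels /e/ and /e/, so it voices to [g]. /fuepekeodp/ → fuebegeodp.
Rule 2 (intervocalic voicing): no segment meets the environment; /fuebegeodp/ is unchanged.
Rule 3 (regressive voicing assimilation): /d/ precedes the voiceless obstruent /p/, so it devoices to [t] by assimilation. /fuebegeodp/ → fuebegeotp.
Rule 4 (final cluster simplification): /p/ is the second consonant of a word-final cluster /tp/, so it deletes. /fuebegeotp/ → fuebegeot.

fuebegeot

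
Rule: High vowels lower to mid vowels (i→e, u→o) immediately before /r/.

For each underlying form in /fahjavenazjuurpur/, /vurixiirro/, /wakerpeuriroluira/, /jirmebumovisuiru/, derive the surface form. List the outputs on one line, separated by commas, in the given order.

fahjavenazjuorpor, vorixierro, wakerpeoreroluera, jermebumovisueru

/fahjavenazjuurpur/: /u/ is a high vowel immediately before /r/, so it lowers to [o]. /u/ is a high vowel immediately before /r/, so it lowers to [o]. → [fahjavenazjuorpor].
/vurixiirro/: /u/ is a high vowel immediately before /r/, so it lowers to [o]. /i/ is a high vowel immediately before /r/, so it lowers to [e]. → [vorixierro].
/wakerpeuriroluira/: /u/ is a high vowel immediately before /r/, so it lowers to [o]. /i/ is a high vowel immediately before /r/, so it lowers to [e]. /i/ is a high vowel immediately before /r/, so it lowers to [e]. → [wakerpeoreroluera].
/jirmebumovisuiru/: /i/ is a high vowel immediately before /r/, so it lowers to [e]. /i/ is a high vowel immediately before /r/, so it lowers to [e]. → [jermebumovisueru].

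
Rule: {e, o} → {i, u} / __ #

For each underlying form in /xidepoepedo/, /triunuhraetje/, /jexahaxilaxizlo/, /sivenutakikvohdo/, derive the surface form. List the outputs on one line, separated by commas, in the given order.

xidepoepedu, triunuhraetji, jexahaxilaxizlu, sivenutakikvohdu

/xidepoepedo/: /o/ is a mid vowel in word-final position, so it raises to [u]. → [xidepoepedu].
/triunuhraetje/: /e/ is a mid vowel in word-final position, so it raises to [i]. → [triunuhraetji].
/jexahaxilaxizlo/: /o/ is a mid vowel in word-final position, so it raises to [u]. → [jexahaxilaxizlu].
/sivenutakikvohdo/: /o/ is a mid vowel in word-final position, so it raises to [u]. → [sivenutakikvohdu].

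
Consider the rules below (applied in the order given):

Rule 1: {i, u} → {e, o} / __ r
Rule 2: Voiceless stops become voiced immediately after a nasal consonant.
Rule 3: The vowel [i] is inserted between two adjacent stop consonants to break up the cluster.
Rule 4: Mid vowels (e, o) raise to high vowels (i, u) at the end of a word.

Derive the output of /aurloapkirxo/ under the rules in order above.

Rule 1 (pre-rhotic lowering): /u/ is a high vowel immediately before /r/, so it lowers to [o]. /i/ is a high vowel immediately before /r/, so it lowers to [e]. /aurloapkirxo/ → aorloapkerxo.
Rule 2 (post-nasal voicing): no segment meets the environment; /aorloapkerxo/ is unchanged.
Rule 3 (stop-cluster i-epenthesis): /p/ and /k/ form a stop–stop cluster, so [i] is inserted between them. /aorloapkerxo/ → aorloapikerxo.
Rule 4 (final vowel raising): /o/ is a mid vowel in word-final position, so it raises to [u]. /aorloapikerxo/ → aorloapikerxu.

aorloapikerxu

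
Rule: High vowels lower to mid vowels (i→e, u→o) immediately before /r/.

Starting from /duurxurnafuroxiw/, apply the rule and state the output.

Scanning /duurxurnafuroxiw/: /u/ at position 2 is not in the conditioning environment; /u/ is a high vowel immediately before /r/, so it lowers to [o]; /u/ is a high vowel immediately before /r/, so it lowers to [o]; /u/ is a high vowel immediately before /r/, so it lowers to [o]; /i/ at position 15 is not in the conditioning environment.
Result: [duorxornaforoxiw].

duorxornaforoxiw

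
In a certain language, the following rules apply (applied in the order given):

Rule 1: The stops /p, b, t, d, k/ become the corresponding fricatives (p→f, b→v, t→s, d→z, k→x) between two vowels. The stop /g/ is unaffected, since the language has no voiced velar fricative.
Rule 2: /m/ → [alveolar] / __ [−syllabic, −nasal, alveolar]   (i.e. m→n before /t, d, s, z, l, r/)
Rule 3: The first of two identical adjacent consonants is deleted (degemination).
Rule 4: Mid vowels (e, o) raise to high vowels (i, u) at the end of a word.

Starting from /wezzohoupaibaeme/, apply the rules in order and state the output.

wezohoufaivaemi

Rule 1 (intervocalic spirantization): /p/ is a stop between vowels /u/ and /a/, so it spirantizes to the fricative [f]. /b/ is a stop between vowels /i/ and /a/, so it spirantizes to the fricative [v]. /wezzohoupaibaeme/ → wezzohoufaivaeme.
Rule 2 (nasal place assimilation): no segment meets the environment; /wezzohoufaivaeme/ is unchanged.
Rule 3 (degemination): /zz/ is a geminate; the first /z/ deletes. /wezzohoufaivaeme/ → wezohoufaivaeme.
Rule 4 (final vowel raising): /e/ is a mid vowel in word-final position, so it raises to [i]. /wezohoufaivaeme/ → wezohoufaivaemi.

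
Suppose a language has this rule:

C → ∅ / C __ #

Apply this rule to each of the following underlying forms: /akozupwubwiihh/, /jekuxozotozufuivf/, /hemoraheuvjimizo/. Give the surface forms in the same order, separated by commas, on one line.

/akozupwubwiihh/: /h/ is the second consonant of a word-final cluster /hh/, so it deletes. → [akozupwubwiih].
/jekuxozotozufuivf/: /f/ is the second consonant of a word-final cluster /vf/, so it deletes. → [jekuxozotozufuiv].
/hemoraheuvjimizo/: the rule's environment is not met; surfaces unchanged as [hemoraheuvjimizo].

akozupwubwiih, jekuxozotozufuiv, hemoraheuvjimizo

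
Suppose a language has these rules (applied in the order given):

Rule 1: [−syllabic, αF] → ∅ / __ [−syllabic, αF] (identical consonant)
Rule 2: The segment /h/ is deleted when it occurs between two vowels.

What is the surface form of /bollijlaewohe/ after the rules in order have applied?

Rule 1 (degemination): /ll/ is a geminate; the first /l/ deletes. /bollijlaewohe/ → bolijlaewohe.
Rule 2 (intervocalic h-deletion): /h/ occurs between vowels /o/ and /e/, so it deletes. /bolijlaewohe/ → bolijlaewoe.

bolijlaewoe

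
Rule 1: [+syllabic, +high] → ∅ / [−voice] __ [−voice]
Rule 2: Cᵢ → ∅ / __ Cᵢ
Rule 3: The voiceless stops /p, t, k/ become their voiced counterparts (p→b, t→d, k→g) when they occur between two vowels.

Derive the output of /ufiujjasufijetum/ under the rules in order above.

ufiujasfijedum

Rule 1 (high vowel syncope): /u/ is a high vowel flanked by voiceless consonants /s/ and /f/, so it deletes. /ufiujjasufijetum/ → ufiujjasfijetum.
Rule 2 (degemination): /jj/ is a geminate; the first /j/ deletes. /ufiujjasfijetum/ → ufiujasfijetum.
Rule 3 (intervocalic voicing): /t/ is a voiceless stop between vowels /e/ and /u/, so it voices to [d]. /ufiujasfijetum/ → ufiujasfijedum.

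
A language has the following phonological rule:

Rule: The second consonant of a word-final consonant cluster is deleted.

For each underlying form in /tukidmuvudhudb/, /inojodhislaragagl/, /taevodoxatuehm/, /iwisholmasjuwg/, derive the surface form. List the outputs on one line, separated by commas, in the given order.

/tukidmuvudhudb/: /b/ is the second consonant of a word-final cluster /db/, so it deletes. → [tukidmuvudhud].
/inojodhislaragagl/: /l/ is the second consonant of a word-final cluster /gl/, so it deletes. → [inojodhislaragag].
/taevodoxatuehm/: /m/ is the second consonant of a word-final cluster /hm/, so it deletes. → [taevodoxatueh].
/iwisholmasjuwg/: /g/ is the second consonant of a word-final cluster /wg/, so it deletes. → [iwisholmasjuw].

tukidmuvudhud, inojodhislaragag, taevodoxatueh, iwisholmasjuw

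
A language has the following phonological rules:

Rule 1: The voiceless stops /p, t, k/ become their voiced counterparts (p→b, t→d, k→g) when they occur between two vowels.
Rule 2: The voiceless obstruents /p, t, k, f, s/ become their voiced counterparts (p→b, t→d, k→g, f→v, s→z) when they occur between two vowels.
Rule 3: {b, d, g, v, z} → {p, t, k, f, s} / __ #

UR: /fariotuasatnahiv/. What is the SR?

Rule 1 (intervocalic voicing): /t/ is a voiceless stop between vowels /o/ and /u/, so it voices to [d]. /fariotuasatnahiv/ → farioduasatnahiv.
Rule 2 (intervocalic voicing): /s/ is a voiceless obstruent between vowels /a/ and /a/, so it voices to [z]. /farioduasatnahiv/ → farioduazatnahiv.
Rule 3 (final devoicing): /v/ is a voiced obstruent in word-final position, so it devoices to [f]. /farioduazatnahiv/ → farioduazatnahif.

farioduazatnahif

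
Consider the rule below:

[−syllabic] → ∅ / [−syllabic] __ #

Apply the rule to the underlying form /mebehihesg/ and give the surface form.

mebehihes

/g/ is the second consonant of a word-final cluster /sg/, so it deletes.
Surface form: [mebehihes].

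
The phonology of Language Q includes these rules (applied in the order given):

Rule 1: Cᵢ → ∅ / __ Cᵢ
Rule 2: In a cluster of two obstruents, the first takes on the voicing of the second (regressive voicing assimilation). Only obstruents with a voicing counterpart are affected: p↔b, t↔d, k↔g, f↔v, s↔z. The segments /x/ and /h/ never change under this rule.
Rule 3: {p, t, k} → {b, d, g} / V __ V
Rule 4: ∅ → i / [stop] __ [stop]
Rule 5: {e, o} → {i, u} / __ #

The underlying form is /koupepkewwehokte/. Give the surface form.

Rule 1 (degemination): /ww/ is a geminate; the first /w/ deletes. /koupepkewwehokte/ → koupepkewehokte.
Rule 2 (regressive voicing assimilation): no segment meets the environment; /koupepkewehokte/ is unchanged.
Rule 3 (intervocalic voicing): /p/ is a voiceless stop between vowels /u/ and /e/, so it voices to [b]. /koupepkewehokte/ → koubepkewehokte.
Rule 4 (stop-cluster i-epenthesis): /p/ and /k/ form a stop–stop cluster, so [i] is inserted between them. /k/ and /t/ form a stop–stop cluster, so [i] is inserted between them. /koubepkewehokte/ → koubepikewehokite.
Rule 5 (final vowel raising): /e/ is a mid vowel in word-final position, so it raises to [i]. /koubepikewehokite/ → koubepikewehokiti.

koubepikewehokiti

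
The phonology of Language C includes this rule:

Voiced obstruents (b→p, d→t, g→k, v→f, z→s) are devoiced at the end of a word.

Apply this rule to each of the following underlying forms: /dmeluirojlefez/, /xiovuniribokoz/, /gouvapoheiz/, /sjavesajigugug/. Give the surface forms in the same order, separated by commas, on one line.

dmeluirojlefes, xiovuniribokos, gouvapoheis, sjavesajiguguk

/dmeluirojlefez/: /z/ is a voiced obstruent in word-final position, so it devoices to [s]. → [dmeluirojlefes].
/xiovuniribokoz/: /z/ is a voiced obstruent in word-final position, so it devoices to [s]. → [xiovuniribokos].
/gouvapoheiz/: /z/ is a voiced obstruent in word-final position, so it devoices to [s]. → [gouvapoheis].
/sjavesajigugug/: /g/ is a voiced obstruent in word-final position, so it devoices to [k]. → [sjavesajiguguk].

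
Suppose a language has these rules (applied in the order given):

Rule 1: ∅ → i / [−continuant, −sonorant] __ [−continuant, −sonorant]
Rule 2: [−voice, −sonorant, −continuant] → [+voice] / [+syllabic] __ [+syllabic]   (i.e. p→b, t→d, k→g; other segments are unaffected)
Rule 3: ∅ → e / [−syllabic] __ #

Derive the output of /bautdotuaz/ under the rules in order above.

Rule 1 (stop-cluster i-epenthesis): /t/ and /d/ form a stop–stop cluster, so [i] is inserted between them. /bautdotuaz/ → bautidotuaz.
Rule 2 (intervocalic voicing): /t/ is a voiceless stop between vowels /u/ and /i/, so it voices to [d]. /t/ is a voiceless stop between vowels /o/ and /u/, so it voices to [d]. /bautidotuaz/ → baudidoduaz.
Rule 3 (final e-epenthesis): the form ends in the consonant /z/, so [e] is inserted word-finally. /baudidoduaz/ → baudidoduaze.

baudidoduaze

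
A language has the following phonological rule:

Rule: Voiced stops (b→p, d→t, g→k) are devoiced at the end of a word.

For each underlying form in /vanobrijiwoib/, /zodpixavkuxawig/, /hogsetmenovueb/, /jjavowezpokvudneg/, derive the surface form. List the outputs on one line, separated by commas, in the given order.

/vanobrijiwoib/: /b/ is a voiced stop in word-final position, so it devoices to [p]. → [vanobrijiwoip].
/zodpixavkuxawig/: /g/ is a voiced stop in word-final position, so it devoices to [k]. → [zodpixavkuxawik].
/hogsetmenovueb/: /b/ is a voiced stop in word-final position, so it devoices to [p]. → [hogsetmenovuep].
/jjavowezpokvudneg/: /g/ is a voiced stop in word-final position, so it devoices to [k]. → [jjavowezpokvudnek].

vanobrijiwoip, zodpixavkuxawik, hogsetmenovuep, jjavowezpokvudnek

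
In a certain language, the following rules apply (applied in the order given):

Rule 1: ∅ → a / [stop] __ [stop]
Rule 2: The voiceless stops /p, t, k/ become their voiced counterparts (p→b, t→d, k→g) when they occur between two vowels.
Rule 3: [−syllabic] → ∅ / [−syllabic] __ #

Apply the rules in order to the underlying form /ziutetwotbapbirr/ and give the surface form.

Rule 1 (stop-cluster a-epenthesis): /t/ and /b/ form a stop–stop cluster, so [a] is inserted between them. /p/ and /b/ form a stop–stop cluster, so [a] is inserted between them. /ziutetwotbapbirr/ → ziutetwotabapabirr.
Rule 2 (intervocalic voicing): /t/ is a voiceless stop between vowels /u/ and /e/, so it voices to [d]. /t/ is a voiceless stop between vowels /o/ and /a/, so it voices to [d]. /p/ is a voiceless stop between vowels /a/ and /a/, so it voices to [b]. /ziutetwotabapabirr/ → ziudetwodabababirr.
Rule 3 (final cluster simplification): /r/ is the second consonant of a word-final cluster /rr/, so it deletes. /ziudetwodabababirr/ → ziudetwodabababir.

ziudetwodabababir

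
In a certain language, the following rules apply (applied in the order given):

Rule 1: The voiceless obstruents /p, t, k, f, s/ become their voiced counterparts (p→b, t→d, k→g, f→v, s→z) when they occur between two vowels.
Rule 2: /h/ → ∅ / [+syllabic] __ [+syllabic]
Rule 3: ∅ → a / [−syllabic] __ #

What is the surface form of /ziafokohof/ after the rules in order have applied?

Rule 1 (intervocalic voicing): /f/ is a voiceless obstruent between vowels /a/ and /o/, so it voices to [v]. /k/ is a voiceless obstruent between vowels /o/ and /o/, so it voices to [g]. /ziafokohof/ → ziavogohof.
Rule 2 (intervocalic h-deletion): /h/ occurs between vowels /o/ and /o/, so it deletes. /ziavogohof/ → ziavogoof.
Rule 3 (final a-epenthesis): the form ends in the consonant /f/, so [a] is inserted word-finally. /ziavogoof/ → ziavogoofa.

ziavogoofa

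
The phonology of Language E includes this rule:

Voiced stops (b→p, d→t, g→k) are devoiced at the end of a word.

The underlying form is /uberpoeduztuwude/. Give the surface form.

No segment of /uberpoeduztuwude/ meets the structural description of the rule, so the form surfaces unchanged.

uberpoeduztuwude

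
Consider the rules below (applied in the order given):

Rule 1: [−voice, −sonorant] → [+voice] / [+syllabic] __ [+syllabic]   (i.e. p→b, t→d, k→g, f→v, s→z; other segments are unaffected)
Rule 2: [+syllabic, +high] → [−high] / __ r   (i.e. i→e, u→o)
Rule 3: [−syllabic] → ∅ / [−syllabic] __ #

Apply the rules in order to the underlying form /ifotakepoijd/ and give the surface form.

Rule 1 (intervocalic voicing): /f/ is a voiceless obstruent between vowels /i/ and /o/, so it voices to [v]. /t/ is a voiceless obstruent between vowels /o/ and /a/, so it voices to [d]. /k/ is a voiceless obstruent between vowels /a/ and /e/, so it voices to [g]. /p/ is a voiceless obstruent between vowels /e/ and /o/, so it voices to [b]. /ifotakepoijd/ → ivodageboijd.
Rule 2 (pre-rhotic lowering): no segment meets the environment; /ivodageboijd/ is unchanged.
Rule 3 (final cluster simplification): /d/ is the second consonant of a word-final cluster /jd/, so it deletes. /ivodageboijd/ → ivodageboij.

ivodageboij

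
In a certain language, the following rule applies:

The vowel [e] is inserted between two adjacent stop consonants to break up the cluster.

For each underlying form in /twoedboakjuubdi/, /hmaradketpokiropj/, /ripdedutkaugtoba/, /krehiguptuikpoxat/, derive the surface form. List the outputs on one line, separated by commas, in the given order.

/twoedboakjuubdi/: /d/ and /b/ form a stop–stop cluster, so [e] is inserted between them. /b/ and /d/ form a stop–stop cluster, so [e] is inserted between them. → [twoedeboakjuubedi].
/hmaradketpokiropj/: /d/ and /k/ form a stop–stop cluster, so [e] is inserted between them. /t/ and /p/ form a stop–stop cluster, so [e] is inserted between them. → [hmaradeketepokiropj].
/ripdedutkaugtoba/: /p/ and /d/ form a stop–stop cluster, so [e] is inserted between them. /t/ and /k/ form a stop–stop cluster, so [e] is inserted between them. /g/ and /t/ form a stop–stop cluster, so [e] is inserted between them. → [ripededutekaugetoba].
/krehiguptuikpoxat/: /p/ and /t/ form a stop–stop cluster, so [e] is inserted between them. /k/ and /p/ form a stop–stop cluster, so [e] is inserted between them. → [krehigupetuikepoxat].

twoedeboakjuubedi, hmaradeketepokiropj, ripededutekaugetoba, krehigupetuikepoxat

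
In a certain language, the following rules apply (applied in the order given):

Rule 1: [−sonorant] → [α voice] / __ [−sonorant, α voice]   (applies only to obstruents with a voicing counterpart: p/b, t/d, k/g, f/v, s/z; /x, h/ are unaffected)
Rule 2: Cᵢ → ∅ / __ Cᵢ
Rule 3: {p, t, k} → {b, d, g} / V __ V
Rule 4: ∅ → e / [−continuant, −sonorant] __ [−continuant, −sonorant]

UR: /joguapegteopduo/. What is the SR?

joguabeketeobeduo

Rule 1 (regressive voicing assimilation): /g/ precedes the voiceless obstruent /t/, so it devoices to [k] by assimilation. /p/ precedes the voiced obstruent /d/, so it voices to [b] by assimilation. /joguapegteopduo/ → joguapekteobduo.
Rule 2 (degemination): no segment meets the environment; /joguapekteobduo/ is unchanged.
Rule 3 (intervocalic voicing): /p/ is a voiceless stop between vowels /a/ and /e/, so it voices to [b]. /joguapekteobduo/ → joguabekteobduo.
Rule 4 (stop-cluster e-epenthesis): /k/ and /t/ form a stop–stop cluster, so [e] is inserted between them. /b/ and /d/ form a stop–stop cluster, so [e] is inserted between them. /joguabekteobduo/ → joguabeketeobeduo.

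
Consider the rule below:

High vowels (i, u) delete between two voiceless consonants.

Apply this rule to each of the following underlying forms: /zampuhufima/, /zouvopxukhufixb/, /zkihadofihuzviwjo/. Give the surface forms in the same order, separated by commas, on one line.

/zampuhufima/: /u/ is a high vowel flanked by voiceless consonants /p/ and /h/, so it deletes. /u/ is a high vowel flanked by voiceless consonants /h/ and /f/, so it deletes. → [zamphfima].
/zouvopxukhufixb/: /u/ is a high vowel flanked by voiceless consonants /x/ and /k/, so it deletes. /u/ is a high vowel flanked by voiceless consonants /h/ and /f/, so it deletes. /i/ is a high vowel flanked by voiceless consonants /f/ and /x/, so it deletes. → [zouvopxkhfxb].
/zkihadofihuzviwjo/: /i/ is a high vowel flanked by voiceless consonants /k/ and /h/, so it deletes. /i/ is a high vowel flanked by voiceless consonants /f/ and /h/, so it deletes. → [zkhadofhuzviwjo].

zamphfima, zouvopxkhfxb, zkhadofhuzviwjo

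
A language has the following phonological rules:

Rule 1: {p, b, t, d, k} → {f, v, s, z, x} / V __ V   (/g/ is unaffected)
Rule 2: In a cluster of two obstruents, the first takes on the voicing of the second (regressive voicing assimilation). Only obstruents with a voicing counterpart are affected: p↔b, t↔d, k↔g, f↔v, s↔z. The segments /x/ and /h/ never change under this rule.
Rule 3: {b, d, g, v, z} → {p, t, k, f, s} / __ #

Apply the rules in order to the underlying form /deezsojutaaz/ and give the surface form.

deessojusaas

Rule 1 (intervocalic spirantization): /t/ is a stop between vowels /u/ and /a/, so it spirantizes to the fricative [s]. /deezsojutaaz/ → deezsojusaaz.
Rule 2 (regressive voicing assimilation): /z/ precedes the voiceless obstruent /s/, so it devoices to [s] by assimilation. /deezsojusaaz/ → deessojusaaz.
Rule 3 (final devoicing): /z/ is a voiced obstruent in word-final position, so it devoices to [s]. /deessojusaaz/ → deessojusaas.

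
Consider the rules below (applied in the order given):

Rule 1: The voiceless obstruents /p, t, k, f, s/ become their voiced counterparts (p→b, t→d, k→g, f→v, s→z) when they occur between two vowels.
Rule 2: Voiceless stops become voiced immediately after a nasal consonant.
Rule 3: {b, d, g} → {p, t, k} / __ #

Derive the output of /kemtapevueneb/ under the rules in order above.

kemdabevuenep

Rule 1 (intervocalic voicing): /p/ is a voiceless obstruent between vowels /a/ and /e/, so it voices to [b]. /kemtapevueneb/ → kemtabevueneb.
Rule 2 (post-nasal voicing): /t/ is a voiceless stop immediately after the nasal /m/, so it voices to [d]. /kemtabevueneb/ → kemdabevueneb.
Rule 3 (final devoicing): /b/ is a voiced stop in word-final position, so it devoices to [p]. /kemdabevueneb/ → kemdabevuenep.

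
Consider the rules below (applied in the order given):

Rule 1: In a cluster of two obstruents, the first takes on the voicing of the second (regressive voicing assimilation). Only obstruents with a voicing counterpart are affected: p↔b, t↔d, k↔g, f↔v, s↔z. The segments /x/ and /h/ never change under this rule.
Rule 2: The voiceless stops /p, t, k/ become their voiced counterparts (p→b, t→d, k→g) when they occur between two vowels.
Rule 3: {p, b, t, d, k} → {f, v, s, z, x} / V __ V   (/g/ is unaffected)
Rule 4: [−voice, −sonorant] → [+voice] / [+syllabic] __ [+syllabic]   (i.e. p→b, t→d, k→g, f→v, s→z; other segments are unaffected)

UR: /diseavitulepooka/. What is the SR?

Rule 1 (regressive voicing assimilation): no segment meets the environment; /diseavitulepooka/ is unchanged.
Rule 2 (intervocalic voicing): /t/ is a voiceless stop between vowels /i/ and /u/, so it voices to [d]. /p/ is a voiceless stop between vowels /e/ and /o/, so it voices to [b]. /k/ is a voiceless stop between vowels /o/ and /a/, so it voices to [g]. /diseavitulepooka/ → diseavidulebooga.
Rule 3 (intervocalic spirantization): /d/ is a stop between vowels /i/ and /u/, so it spirantizes to the fricative [z]. /b/ is a stop between vowels /e/ and /o/, so it spirantizes to the fricative [v]. /diseavidulebooga/ → diseavizulevooga.
Rule 4 (intervocalic voicing): /s/ is a voiceless obstruent between vowels /i/ and /e/, so it voices to [z]. /diseavizulevooga/ → dizeavizulevooga.

dizeavizulevooga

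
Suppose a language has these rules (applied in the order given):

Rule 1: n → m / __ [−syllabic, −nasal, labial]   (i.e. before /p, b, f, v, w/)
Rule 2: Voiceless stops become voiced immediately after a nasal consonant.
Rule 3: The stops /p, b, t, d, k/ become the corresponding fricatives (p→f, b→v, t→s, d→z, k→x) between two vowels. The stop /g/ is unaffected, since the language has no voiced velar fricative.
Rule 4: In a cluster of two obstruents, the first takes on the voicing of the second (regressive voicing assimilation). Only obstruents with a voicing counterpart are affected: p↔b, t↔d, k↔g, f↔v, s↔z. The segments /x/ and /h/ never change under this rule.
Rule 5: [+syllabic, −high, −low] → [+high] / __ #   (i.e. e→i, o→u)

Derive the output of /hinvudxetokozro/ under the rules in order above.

Rule 1 (nasal place assimilation): /n/ precedes the labial consonant /v/, so it assimilates in place to [m]. /hinvudxetokozro/ → himvudxetokozro.
Rule 2 (post-nasal voicing): no segment meets the environment; /himvudxetokozro/ is unchanged.
Rule 3 (intervocalic spirantization): /t/ is a stop between vowels /e/ and /o/, so it spirantizes to the fricative [s]. /k/ is a stop between vowels /o/ and /o/, so it spirantizes to the fricative [x]. /himvudxetokozro/ → himvudxesoxozro.
Rule 4 (regressive voicing assimilation): /d/ precedes the voiceless obstruent /x/, so it devoices to [t] by assimilation. /himvudxesoxozro/ → himvutxesoxozro.
Rule 5 (final vowel raising): /o/ is a mid vowel in word-final position, so it raises to [u]. /himvutxesoxozro/ → himvutxesoxozru.

himvutxesoxozru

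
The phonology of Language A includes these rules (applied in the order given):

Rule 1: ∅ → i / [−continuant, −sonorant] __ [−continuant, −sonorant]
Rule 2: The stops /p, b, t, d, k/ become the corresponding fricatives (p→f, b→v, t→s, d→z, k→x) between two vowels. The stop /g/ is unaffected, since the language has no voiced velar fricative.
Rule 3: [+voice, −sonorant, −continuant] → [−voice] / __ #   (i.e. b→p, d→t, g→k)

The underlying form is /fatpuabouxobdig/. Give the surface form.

Rule 1 (stop-cluster i-epenthesis): /t/ and /p/ form a stop–stop cluster, so [i] is inserted between them. /b/ and /d/ form a stop–stop cluster, so [i] is inserted between them. /fatpuabouxobdig/ → fatipuabouxobidig.
Rule 2 (intervocalic spirantization): /t/ is a stop between vowels /a/ and /i/, so it spirantizes to the fricative [s]. /p/ is a stop between vowels /i/ and /u/, so it spirantizes to the fricative [f]. /b/ is a stop between vowels /a/ and /o/, so it spirantizes to the fricative [v]. /b/ is a stop between vowels /o/ and /i/, so it spirantizes to the fricative [v]. /d/ is a stop between vowels /i/ and /i/, so it spirantizes to the fricative [z]. /fatipuabouxobidig/ → fasifuavouxovizig.
Rule 3 (final devoicing): /g/ is a voiced stop in word-final position, so it devoices to [k]. /fasifuavouxovizig/ → fasifuavouxovizik.

fasifuavouxovizik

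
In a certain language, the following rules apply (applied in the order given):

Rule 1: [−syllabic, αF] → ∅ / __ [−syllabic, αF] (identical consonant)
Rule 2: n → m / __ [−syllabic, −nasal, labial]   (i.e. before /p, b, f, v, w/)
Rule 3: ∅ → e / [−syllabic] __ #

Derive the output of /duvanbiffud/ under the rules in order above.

duvambifude

Rule 1 (degemination): /ff/ is a geminate; the first /f/ deletes. /duvanbiffud/ → duvanbifud.
Rule 2 (nasal place assimilation): /n/ precedes the labial consonant /b/, so it assimilates in place to [m]. /duvanbifud/ → duvambifud.
Rule 3 (final e-epenthesis): the form ends in the consonant /d/, so [e] is inserted word-finally. /duvambifud/ → duvambifude.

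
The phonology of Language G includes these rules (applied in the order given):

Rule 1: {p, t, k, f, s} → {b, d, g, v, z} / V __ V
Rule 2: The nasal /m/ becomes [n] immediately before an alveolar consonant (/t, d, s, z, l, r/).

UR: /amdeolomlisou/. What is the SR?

Rule 1 (intervocalic voicing): /s/ is a voiceless obstruent between vowels /i/ and /o/, so it voices to [z]. /amdeolomlisou/ → amdeolomlizou.
Rule 2 (nasal place assimilation): /m/ precedes the alveolar consonant /d/, so it assimilates in place to [n]. /m/ precedes the alveolar consonant /l/, so it assimilates in place to [n]. /amdeolomlizou/ → andeolonlizou.

andeolonlizou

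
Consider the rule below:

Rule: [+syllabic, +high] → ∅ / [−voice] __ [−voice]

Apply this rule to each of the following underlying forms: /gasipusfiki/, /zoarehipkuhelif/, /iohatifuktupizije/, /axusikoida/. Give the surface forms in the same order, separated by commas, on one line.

gaspsfki, zoarehpkhelif, iohatfktpizije, axskoida

/gasipusfiki/: /i/ is a high vowel flanked by voiceless consonants /s/ and /p/, so it deletes. /u/ is a high vowel flanked by voiceless consonants /p/ and /s/, so it deletes. /i/ is a high vowel flanked by voiceless consonants /f/ and /k/, so it deletes. → [gaspsfki].
/zoarehipkuhelif/: /i/ is a high vowel flanked by voiceless consonants /h/ and /p/, so it deletes. /u/ is a high vowel flanked by voiceless consonants /k/ and /h/, so it deletes. → [zoarehpkhelif].
/iohatifuktupizije/: /i/ is a high vowel flanked by voiceless consonants /t/ and /f/, so it deletes. /u/ is a high vowel flanked by voiceless consonants /f/ and /k/, so it deletes. /u/ is a high vowel flanked by voiceless consonants /t/ and /p/, so it deletes. → [iohatfktpizije].
/axusikoida/: /u/ is a high vowel flanked by voiceless consonants /x/ and /s/, so it deletes. /i/ is a high vowel flanked by voiceless consonants /s/ and /k/, so it deletes. → [axskoida].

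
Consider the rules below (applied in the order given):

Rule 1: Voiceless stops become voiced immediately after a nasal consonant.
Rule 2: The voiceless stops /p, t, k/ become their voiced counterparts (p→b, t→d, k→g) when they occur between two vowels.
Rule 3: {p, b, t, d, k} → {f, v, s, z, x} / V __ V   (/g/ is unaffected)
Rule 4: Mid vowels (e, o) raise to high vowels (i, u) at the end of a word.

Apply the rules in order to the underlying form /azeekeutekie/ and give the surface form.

azeegeuzegii

Rule 1 (post-nasal voicing): no segment meets the environment; /azeekeutekie/ is unchanged.
Rule 2 (intervocalic voicing): /k/ is a voiceless stop between vowels /e/ and /e/, so it voices to [g]. /t/ is a voiceless stop between vowels /u/ and /e/, so it voices to [d]. /k/ is a voiceless stop between vowels /e/ and /i/, so it voices to [g]. /azeekeutekie/ → azeegeudegie.
Rule 3 (intervocalic spirantization): /d/ is a stop between vowels /u/ and /e/, so it spirantizes to the fricative [z]. /azeegeudegie/ → azeegeuzegie.
Rule 4 (final vowel raising): /e/ is a mid vowel in word-final position, so it raises to [i]. /azeegeuzegie/ → azeegeuzegii.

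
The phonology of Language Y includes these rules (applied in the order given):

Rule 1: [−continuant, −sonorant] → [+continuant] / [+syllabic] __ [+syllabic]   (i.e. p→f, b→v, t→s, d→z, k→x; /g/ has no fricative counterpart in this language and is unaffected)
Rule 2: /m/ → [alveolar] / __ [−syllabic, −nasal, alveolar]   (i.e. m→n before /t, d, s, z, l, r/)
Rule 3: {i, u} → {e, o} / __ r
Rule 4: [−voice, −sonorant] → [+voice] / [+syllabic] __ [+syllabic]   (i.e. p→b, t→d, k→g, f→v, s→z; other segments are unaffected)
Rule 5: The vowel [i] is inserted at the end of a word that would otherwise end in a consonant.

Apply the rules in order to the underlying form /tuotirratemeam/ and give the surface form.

Rule 1 (intervocalic spirantization): /t/ is a stop between vowels /o/ and /i/, so it spirantizes to the fricative [s]. /t/ is a stop between vowels /a/ and /e/, so it spirantizes to the fricative [s]. /tuotirratemeam/ → tuosirrasemeam.
Rule 2 (nasal place assimilation): no segment meets the environment; /tuosirrasemeam/ is unchanged.
Rule 3 (pre-rhotic lowering): /i/ is a high vowel immediately before /r/, so it lowers to [e]. /tuosirrasemeam/ → tuoserrasemeam.
Rule 4 (intervocalic voicing): /s/ is a voiceless obstruent between vowels /o/ and /e/, so it voices to [z]. /s/ is a voiceless obstruent between vowels /a/ and /e/, so it voices to [z]. /tuoserrasemeam/ → tuozerrazemeam.
Rule 5 (final i-epenthesis): the form ends in the consonant /m/, so [i] is inserted word-finally. /tuozerrazemeam/ → tuozerrazemeami.

tuozerrazemeami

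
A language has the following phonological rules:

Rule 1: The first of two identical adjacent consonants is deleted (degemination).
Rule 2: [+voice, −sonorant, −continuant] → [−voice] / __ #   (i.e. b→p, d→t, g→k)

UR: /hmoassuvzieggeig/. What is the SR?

Rule 1 (degemination): /ss/ is a geminate; the first /s/ deletes. /gg/ is a geminate; the first /g/ deletes. /hmoassuvzieggeig/ → hmoasuvziegeig.
Rule 2 (final devoicing): /g/ is a voiced stop in word-final position, so it devoices to [k]. /hmoasuvziegeig/ → hmoasuvziegeik.

hmoasuvziegeik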